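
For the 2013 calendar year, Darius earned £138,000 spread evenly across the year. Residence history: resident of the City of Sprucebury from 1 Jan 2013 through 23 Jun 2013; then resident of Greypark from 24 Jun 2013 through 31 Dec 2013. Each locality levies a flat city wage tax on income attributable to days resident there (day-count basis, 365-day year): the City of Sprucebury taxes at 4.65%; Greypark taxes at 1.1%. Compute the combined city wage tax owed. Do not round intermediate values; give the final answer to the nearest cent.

The City of Sprucebury, 1 Jan – 23 Jun 2013: 174 days → £138,000 × 4.65% × 174/365 = £3,059.0630
Greypark, 24 Jun – 31 Dec 2013: 191 days → £138,000 × 1.1% × 191/365 = £794.3507
Total = £3,853.4137

£3,853.41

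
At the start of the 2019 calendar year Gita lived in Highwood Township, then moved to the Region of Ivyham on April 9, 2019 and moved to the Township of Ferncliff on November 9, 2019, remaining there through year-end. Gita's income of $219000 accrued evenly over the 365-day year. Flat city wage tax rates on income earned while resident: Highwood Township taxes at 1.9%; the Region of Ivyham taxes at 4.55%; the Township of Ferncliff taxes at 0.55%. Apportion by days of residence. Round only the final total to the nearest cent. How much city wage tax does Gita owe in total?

$7134.30

Highwood Township, January 1 – April 8, 2019: 98 days → $219000 × 1.9% × 98/365 = $1117.2000
The Region of Ivyham, April 9 – November 8, 2019: 214 days → $219000 × 4.55% × 214/365 = $5842.2000
The Township of Ferncliff, November 9 – December 31, 2019: 53 days → $219000 × 0.55% × 53/365 = $174.9000
Total = $7134.3000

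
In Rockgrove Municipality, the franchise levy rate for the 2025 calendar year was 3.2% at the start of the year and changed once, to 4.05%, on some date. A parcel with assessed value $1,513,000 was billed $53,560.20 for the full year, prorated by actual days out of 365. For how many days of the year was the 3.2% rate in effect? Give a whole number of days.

219 days

Let d = days at the first rate; then 365 − d days at the second rate.
$1,513,000 × [3.2%·d + 4.05%·(365−d)] / 365 = $53,560.20
Solving gives d = 219, so the new rate took effect on 8 August 2025.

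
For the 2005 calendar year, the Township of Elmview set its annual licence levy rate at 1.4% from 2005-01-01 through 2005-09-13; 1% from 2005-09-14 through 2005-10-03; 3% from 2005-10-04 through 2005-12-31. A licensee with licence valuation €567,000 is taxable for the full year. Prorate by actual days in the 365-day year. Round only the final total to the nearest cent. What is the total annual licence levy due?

2005-01-01 to 2005-09-13: 256 days at 1.4% → €567,000 × 1.4% × 256/365 = €5,567.4740
2005-09-14 to 2005-10-03: 20 days at 1% → €567,000 × 1% × 20/365 = €310.6849
2005-10-04 to 2005-12-31: 89 days at 3% → €567,000 × 3% × 89/365 = €4,147.6438
Total = €10,025.8027

€10,025.80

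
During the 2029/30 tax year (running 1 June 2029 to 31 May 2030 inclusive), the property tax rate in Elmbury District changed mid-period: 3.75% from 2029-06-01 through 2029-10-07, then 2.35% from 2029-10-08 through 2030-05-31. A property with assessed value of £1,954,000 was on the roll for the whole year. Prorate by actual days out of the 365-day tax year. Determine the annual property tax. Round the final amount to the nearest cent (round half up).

2029-06-01 to 2029-10-07: 129 days at 3.75% → £1,954,000 × 3.75% × 129/365 = £25,897.1918
2029-10-08 to 2030-05-31: 236 days at 2.35% → £1,954,000 × 2.35% × 236/365 = £29,690.0932
Total = £55,587.2849

£55,587.28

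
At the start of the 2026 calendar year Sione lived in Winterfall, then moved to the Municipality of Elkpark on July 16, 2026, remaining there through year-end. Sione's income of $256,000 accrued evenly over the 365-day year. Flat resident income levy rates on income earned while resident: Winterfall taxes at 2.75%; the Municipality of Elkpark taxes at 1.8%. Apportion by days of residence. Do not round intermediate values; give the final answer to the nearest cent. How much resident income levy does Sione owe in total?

$5,913.95

Winterfall, January 1 – July 15, 2026: 196 days → $256,000 × 2.75% × 196/365 = $3,780.3836
The Municipality of Elkpark, July 16 – December 31, 2026: 169 days → $256,000 × 1.8% × 169/365 = $2,133.5671
Total = $5,913.9507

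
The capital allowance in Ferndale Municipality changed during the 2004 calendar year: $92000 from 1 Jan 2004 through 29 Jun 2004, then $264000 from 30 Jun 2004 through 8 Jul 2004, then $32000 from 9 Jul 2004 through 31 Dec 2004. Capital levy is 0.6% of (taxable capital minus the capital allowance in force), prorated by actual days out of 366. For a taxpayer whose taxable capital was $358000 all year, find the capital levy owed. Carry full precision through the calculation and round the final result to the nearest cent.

1 Jan – 29 Jun 2004: 181 days, exemption $92000 → ($358000 − $92000) × 0.6% × 181/366 = $789.2787
30 Jun – 8 Jul 2004: 9 days, exemption $264000 → ($358000 − $264000) × 0.6% × 9/366 = $13.8689
9 Jul – 31 Dec 2004: 176 days, exemption $32000 → ($358000 − $32000) × 0.6% × 176/366 = $940.5902
Total = $1743.7377

$1743.74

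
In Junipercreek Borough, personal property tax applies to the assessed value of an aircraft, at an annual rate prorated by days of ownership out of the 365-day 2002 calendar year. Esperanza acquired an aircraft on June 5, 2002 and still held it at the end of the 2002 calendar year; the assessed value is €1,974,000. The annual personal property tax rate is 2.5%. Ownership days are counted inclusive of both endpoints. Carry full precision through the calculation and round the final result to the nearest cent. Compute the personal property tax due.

€28,393.15

Days held (June 5 – December 31, 2002): 210 out of 365
Tax = €1,974,000 × 2.5% × 210/365 = €28,393.1507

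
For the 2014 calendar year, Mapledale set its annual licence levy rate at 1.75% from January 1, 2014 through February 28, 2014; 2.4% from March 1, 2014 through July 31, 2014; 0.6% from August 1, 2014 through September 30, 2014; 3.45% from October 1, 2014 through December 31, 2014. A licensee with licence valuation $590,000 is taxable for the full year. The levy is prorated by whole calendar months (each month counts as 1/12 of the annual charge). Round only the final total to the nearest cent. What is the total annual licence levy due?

January 1 – February 28, 2014: 2 months at 1.75% → $590,000 × 1.75% × 2/12 = $1,720.8333
March 1 – July 31, 2014: 5 months at 2.4% → $590,000 × 2.4% × 5/12 = $5,900.0000
August 1 – September 30, 2014: 2 months at 0.6% → $590,000 × 0.6% × 2/12 = $590.0000
October 1 – December 31, 2014: 3 months at 3.45% → $590,000 × 3.45% × 3/12 = $5,088.7500
Total = $13,299.5833

$13,299.58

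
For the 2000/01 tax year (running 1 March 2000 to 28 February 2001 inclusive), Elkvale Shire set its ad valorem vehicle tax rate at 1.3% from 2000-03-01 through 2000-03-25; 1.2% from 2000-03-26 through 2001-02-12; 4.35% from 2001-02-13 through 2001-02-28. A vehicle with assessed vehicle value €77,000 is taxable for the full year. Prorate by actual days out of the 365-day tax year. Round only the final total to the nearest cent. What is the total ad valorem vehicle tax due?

€1,035.60

2000-03-01 to 2000-03-25: 25 days at 1.3% → €77,000 × 1.3% × 25/365 = €68.5616
2000-03-26 to 2001-02-12: 324 days at 1.2% → €77,000 × 1.2% × 324/365 = €820.2082
2001-02-13 to 2001-02-28: 16 days at 4.35% → €77,000 × 4.35% × 16/365 = €146.8274
Total = €1,035.5973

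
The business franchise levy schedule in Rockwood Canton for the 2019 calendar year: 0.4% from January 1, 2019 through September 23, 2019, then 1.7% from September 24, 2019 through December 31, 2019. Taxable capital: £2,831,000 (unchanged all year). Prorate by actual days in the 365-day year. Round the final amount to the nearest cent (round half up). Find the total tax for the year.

£21,306.18

January 1 – September 23, 2019: 266 days at 0.4% → £2,831,000 × 0.4% × 266/365 = £8,252.5589
September 24 – December 31, 2019: 99 days at 1.7% → £2,831,000 × 1.7% × 99/365 = £13,053.6247
Total = £21,306.1836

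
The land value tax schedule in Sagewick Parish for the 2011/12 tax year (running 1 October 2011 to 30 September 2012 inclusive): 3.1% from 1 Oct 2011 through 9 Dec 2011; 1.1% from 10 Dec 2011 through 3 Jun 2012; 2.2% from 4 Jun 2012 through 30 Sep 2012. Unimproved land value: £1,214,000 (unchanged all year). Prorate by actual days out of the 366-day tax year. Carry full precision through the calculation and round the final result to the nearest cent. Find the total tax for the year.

1 Oct – 9 Dec 2011: 70 days at 3.1% → £1,214,000 × 3.1% × 70/366 = £7,197.7596
10 Dec 2011 – 3 Jun 2012: 177 days at 1.1% → £1,214,000 × 1.1% × 177/366 = £6,458.0820
4 Jun – 30 Sep 2012: 119 days at 2.2% → £1,214,000 × 2.2% × 119/366 = £8,683.7486
Total = £22,339.5902

£22,339.59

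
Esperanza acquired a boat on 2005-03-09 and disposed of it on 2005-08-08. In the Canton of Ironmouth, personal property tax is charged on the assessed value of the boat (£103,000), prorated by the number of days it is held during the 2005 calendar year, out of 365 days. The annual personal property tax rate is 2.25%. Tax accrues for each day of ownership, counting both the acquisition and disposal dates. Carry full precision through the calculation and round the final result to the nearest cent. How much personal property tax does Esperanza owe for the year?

£971.45

Days held (2005-03-09 to 2005-08-08): 153 out of 365
Tax = £103,000 × 2.25% × 153/365 = £971.4452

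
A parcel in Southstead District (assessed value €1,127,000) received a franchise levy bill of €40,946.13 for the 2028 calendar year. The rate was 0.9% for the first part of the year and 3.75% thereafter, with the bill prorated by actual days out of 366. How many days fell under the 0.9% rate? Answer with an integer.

Let d = days at the first rate; then 366 − d days at the second rate.
€1,127,000 × [0.9%·d + 3.75%·(366−d)] / 366 = €40,946.13
Solving gives d = 15, so the new rate took effect on January 16, 2028.

15 days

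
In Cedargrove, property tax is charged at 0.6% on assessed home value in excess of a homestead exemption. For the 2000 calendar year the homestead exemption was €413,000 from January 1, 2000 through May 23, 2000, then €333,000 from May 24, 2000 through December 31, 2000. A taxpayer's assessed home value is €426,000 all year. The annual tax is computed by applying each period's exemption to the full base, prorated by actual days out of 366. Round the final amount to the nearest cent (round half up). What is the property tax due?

€369.15

January 1 – May 23, 2000: 144 days, exemption €413,000 → (€426,000 − €413,000) × 0.6% × 144/366 = €30.6885
May 24 – December 31, 2000: 222 days, exemption €333,000 → (€426,000 − €333,000) × 0.6% × 222/366 = €338.4590
Total = €369.1475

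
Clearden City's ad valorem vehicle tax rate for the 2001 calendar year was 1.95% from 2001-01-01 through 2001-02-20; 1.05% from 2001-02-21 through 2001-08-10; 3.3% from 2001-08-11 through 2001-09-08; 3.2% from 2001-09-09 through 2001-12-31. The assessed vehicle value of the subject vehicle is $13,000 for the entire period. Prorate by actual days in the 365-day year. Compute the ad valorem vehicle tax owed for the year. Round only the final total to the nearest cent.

$263.38

2001-01-01 to 2001-02-20: 51 days at 1.95% → $13,000 × 1.95% × 51/365 = $35.4205
2001-02-21 to 2001-08-10: 171 days at 1.05% → $13,000 × 1.05% × 171/365 = $63.9493
2001-08-11 to 2001-09-08: 29 days at 3.3% → $13,000 × 3.3% × 29/365 = $34.0849
2001-09-09 to 2001-12-31: 114 days at 3.2% → $13,000 × 3.2% × 114/365 = $129.9288
Total = $263.3836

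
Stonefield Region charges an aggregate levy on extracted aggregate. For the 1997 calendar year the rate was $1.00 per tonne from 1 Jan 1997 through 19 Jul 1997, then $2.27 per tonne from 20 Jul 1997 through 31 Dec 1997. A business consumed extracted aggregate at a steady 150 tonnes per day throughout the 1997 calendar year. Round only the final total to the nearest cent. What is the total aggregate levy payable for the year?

1 Jan – 19 Jul 1997: 200 days × 150 tonnes/day = 30,000 tonnes at $1.00/tonne → $30,000.00
20 Jul – 31 Dec 1997: 165 days × 150 tonnes/day = 24,750 tonnes at $2.27/tonne → $56,182.50

$86,182.50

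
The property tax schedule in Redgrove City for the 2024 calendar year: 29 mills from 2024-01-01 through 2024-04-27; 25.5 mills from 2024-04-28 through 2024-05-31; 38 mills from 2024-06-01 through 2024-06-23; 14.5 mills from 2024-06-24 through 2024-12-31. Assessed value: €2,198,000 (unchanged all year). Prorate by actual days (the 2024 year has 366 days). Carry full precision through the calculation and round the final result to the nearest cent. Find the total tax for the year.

€47,638.35

2024-01-01 to 2024-04-27: 118 days at 29 mills → €2,198,000 × 2.9% × 118/366 = €20,550.6995
2024-04-28 to 2024-05-31: 34 days at 25.5 mills → €2,198,000 × 2.55% × 34/366 = €5,206.7377
2024-06-01 to 2024-06-23: 23 days at 38 mills → €2,198,000 × 3.8% × 23/366 = €5,248.7760
2024-06-24 to 2024-12-31: 191 days at 14.5 mills → €2,198,000 × 1.45% × 191/366 = €16,632.1339
Total = €47,638.3470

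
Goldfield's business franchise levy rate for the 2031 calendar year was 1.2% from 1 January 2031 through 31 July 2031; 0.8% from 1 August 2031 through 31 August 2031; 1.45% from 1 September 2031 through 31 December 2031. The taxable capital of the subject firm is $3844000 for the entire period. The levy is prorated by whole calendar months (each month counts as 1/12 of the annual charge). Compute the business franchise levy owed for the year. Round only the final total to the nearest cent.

$48050.00

1 January – 31 July 2031: 7 months at 1.2% → $3844000 × 1.2% × 7/12 = $26908.0000
1 August – 31 August 2031: 1 month at 0.8% → $3844000 × 0.8% × 1/12 = $2562.6667
1 September – 31 December 2031: 4 months at 1.45% → $3844000 × 1.45% × 4/12 = $18579.3333
Total = $48050.0000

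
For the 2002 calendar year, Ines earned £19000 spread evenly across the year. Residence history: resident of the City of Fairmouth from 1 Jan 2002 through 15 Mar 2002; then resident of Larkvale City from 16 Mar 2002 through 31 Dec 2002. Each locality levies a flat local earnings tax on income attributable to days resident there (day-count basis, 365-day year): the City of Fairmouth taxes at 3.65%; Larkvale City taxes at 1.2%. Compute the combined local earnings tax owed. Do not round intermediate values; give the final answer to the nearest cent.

£322.38

The City of Fairmouth, 1 Jan – 15 Mar 2002: 74 days → £19000 × 3.65% × 74/365 = £140.6000
Larkvale City, 16 Mar – 31 Dec 2002: 291 days → £19000 × 1.2% × 291/365 = £181.7753
Total = £322.3753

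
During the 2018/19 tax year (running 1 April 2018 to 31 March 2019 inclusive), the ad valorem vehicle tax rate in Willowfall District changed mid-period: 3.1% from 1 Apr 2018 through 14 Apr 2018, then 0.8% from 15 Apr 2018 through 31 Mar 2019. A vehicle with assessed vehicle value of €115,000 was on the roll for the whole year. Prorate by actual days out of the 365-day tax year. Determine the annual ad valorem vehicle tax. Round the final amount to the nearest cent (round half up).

€1,021.45

1 Apr – 14 Apr 2018: 14 days at 3.1% → €115,000 × 3.1% × 14/365 = €136.7397
15 Apr 2018 – 31 Mar 2019: 351 days at 0.8% → €115,000 × 0.8% × 351/365 = €884.7123
Total = €1,021.4521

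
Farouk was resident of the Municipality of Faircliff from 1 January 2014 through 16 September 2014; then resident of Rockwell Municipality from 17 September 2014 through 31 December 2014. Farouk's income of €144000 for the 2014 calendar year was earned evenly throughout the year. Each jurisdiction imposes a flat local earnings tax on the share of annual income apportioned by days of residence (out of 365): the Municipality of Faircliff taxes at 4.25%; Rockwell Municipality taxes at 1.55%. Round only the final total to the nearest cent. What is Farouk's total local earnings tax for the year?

€4990.88

The Municipality of Faircliff, 1 January – 16 September 2014: 259 days → €144000 × 4.25% × 259/365 = €4342.6849
Rockwell Municipality, 17 September – 31 December 2014: 106 days → €144000 × 1.55% × 106/365 = €648.1973
Total = €4990.8822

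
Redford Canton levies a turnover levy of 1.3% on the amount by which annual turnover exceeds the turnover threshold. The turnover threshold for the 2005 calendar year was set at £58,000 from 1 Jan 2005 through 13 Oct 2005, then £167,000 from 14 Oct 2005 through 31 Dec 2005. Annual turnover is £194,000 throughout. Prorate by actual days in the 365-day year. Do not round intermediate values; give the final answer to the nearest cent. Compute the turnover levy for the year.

£1,461.31

1 Jan – 13 Oct 2005: 286 days, exemption £58,000 → (£194,000 − £58,000) × 1.3% × 286/365 = £1,385.3370
14 Oct – 31 Dec 2005: 79 days, exemption £167,000 → (£194,000 − £167,000) × 1.3% × 79/365 = £75.9699
Total = £1,461.3068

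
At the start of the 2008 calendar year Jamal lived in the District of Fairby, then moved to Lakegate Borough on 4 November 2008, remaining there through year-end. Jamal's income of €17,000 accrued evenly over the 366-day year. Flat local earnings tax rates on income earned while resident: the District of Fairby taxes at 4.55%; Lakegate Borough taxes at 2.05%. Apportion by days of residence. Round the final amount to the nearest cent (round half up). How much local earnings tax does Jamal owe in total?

The District of Fairby, 1 January – 3 November 2008: 308 days → €17,000 × 4.55% × 308/366 = €650.9235
Lakegate Borough, 4 November – 31 December 2008: 58 days → €17,000 × 2.05% × 58/366 = €55.2268
Total = €706.1503

€706.15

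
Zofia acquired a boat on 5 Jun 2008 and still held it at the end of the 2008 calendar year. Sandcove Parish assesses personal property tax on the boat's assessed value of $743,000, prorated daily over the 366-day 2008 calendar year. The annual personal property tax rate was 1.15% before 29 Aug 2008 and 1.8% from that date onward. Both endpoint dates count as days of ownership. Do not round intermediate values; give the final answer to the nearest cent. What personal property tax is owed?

5 Jun – 28 Aug 2008: 85 days at 1.15% → $743,000 × 1.15% × 85/366 = $1,984.3784
29 Aug – 31 Dec 2008: 125 days at 1.8% → $743,000 × 1.8% × 125/366 = $4,567.6230
Total = $6,552.0014

$6,552.00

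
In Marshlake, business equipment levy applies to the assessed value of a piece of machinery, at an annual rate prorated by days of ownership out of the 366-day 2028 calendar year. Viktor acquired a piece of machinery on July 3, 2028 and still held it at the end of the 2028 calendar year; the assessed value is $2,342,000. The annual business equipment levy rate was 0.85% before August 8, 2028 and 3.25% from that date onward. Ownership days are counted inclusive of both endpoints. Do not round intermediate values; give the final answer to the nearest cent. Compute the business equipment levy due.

$32,320.88

July 3 – August 7, 2028: 36 days at 0.85% → $2,342,000 × 0.85% × 36/366 = $1,958.0656
August 8 – December 31, 2028: 146 days at 3.25% → $2,342,000 × 3.25% × 146/366 = $30,362.8142
Total = $32,320.8798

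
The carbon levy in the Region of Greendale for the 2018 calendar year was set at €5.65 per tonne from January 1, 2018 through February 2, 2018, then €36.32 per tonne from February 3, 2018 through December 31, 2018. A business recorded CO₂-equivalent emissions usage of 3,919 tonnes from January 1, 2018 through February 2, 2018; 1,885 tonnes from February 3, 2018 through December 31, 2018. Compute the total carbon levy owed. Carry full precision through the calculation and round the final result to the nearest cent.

€90605.55

January 1 – February 2, 2018: 3,919 tonnes at €5.65/tonne → €22142.35
February 3 – December 31, 2018: 1,885 tonnes at €36.32/tonne → €68463.20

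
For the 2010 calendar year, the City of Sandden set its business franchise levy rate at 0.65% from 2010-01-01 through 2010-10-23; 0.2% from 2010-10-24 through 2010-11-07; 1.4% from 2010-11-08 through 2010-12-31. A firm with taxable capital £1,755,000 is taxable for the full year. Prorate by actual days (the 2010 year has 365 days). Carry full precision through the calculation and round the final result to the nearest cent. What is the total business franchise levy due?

2010-01-01 to 2010-10-23: 296 days at 0.65% → £1,755,000 × 0.65% × 296/365 = £9,251.0137
2010-10-24 to 2010-11-07: 15 days at 0.2% → £1,755,000 × 0.2% × 15/365 = £144.2466
2010-11-08 to 2010-12-31: 54 days at 1.4% → £1,755,000 × 1.4% × 54/365 = £3,635.0137
Total = £13,030.2740

£13,030.27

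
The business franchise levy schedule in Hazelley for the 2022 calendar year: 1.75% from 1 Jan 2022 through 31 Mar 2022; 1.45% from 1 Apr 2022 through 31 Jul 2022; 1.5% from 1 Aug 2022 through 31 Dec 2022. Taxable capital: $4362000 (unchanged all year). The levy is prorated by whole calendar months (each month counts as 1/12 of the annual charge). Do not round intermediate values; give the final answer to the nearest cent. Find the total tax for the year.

1 Jan – 31 Mar 2022: 3 months at 1.75% → $4362000 × 1.75% × 3/12 = $19083.7500
1 Apr – 31 Jul 2022: 4 months at 1.45% → $4362000 × 1.45% × 4/12 = $21083.0000
1 Aug – 31 Dec 2022: 5 months at 1.5% → $4362000 × 1.5% × 5/12 = $27262.5000
Total = $67429.2500

$67429.25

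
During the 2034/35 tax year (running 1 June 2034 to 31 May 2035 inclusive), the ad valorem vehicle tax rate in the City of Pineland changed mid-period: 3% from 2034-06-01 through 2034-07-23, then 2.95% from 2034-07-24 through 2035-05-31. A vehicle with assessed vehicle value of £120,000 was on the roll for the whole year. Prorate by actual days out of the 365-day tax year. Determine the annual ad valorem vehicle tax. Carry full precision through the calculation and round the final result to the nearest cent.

2034-06-01 to 2034-07-23: 53 days at 3% → £120,000 × 3% × 53/365 = £522.7397
2034-07-24 to 2035-05-31: 312 days at 2.95% → £120,000 × 2.95% × 312/365 = £3,025.9726
Total = £3,548.7123

£3,548.71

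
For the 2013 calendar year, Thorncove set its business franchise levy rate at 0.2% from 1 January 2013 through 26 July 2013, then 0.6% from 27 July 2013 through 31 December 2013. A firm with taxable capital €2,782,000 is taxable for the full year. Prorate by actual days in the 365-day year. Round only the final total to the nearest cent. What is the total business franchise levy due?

1 January – 26 July 2013: 207 days at 0.2% → €2,782,000 × 0.2% × 207/365 = €3,155.4740
27 July – 31 December 2013: 158 days at 0.6% → €2,782,000 × 0.6% × 158/365 = €7,225.5781
Total = €10,381.0521

€10,381.05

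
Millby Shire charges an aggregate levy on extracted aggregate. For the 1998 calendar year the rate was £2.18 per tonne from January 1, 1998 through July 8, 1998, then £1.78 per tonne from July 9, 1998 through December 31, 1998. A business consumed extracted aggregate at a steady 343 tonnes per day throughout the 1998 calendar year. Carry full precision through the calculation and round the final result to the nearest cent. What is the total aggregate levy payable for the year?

£248,777.90

January 1 – July 8, 1998: 189 days × 343 tonnes/day = 64,827 tonnes at £2.18/tonne → £141,322.86
July 9 – December 31, 1998: 176 days × 343 tonnes/day = 60,368 tonnes at £1.78/tonne → £107,455.04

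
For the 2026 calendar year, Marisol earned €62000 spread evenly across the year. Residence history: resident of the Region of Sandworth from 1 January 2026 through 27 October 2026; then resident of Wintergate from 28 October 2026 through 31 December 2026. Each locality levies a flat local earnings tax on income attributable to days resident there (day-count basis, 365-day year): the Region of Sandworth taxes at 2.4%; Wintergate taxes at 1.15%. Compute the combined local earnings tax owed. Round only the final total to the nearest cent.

The Region of Sandworth, 1 January – 27 October 2026: 300 days → €62000 × 2.4% × 300/365 = €1223.0137
Wintergate, 28 October – 31 December 2026: 65 days → €62000 × 1.15% × 65/365 = €126.9726
Total = €1349.9863

€1349.99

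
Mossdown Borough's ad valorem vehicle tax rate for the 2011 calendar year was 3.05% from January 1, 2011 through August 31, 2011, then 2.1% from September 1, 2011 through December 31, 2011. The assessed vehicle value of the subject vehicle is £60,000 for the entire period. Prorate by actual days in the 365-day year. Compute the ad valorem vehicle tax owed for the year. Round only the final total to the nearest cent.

January 1 – August 31, 2011: 243 days at 3.05% → £60,000 × 3.05% × 243/365 = £1,218.3288
September 1 – December 31, 2011: 122 days at 2.1% → £60,000 × 2.1% × 122/365 = £421.1507
Total = £1,639.4795

£1,639.48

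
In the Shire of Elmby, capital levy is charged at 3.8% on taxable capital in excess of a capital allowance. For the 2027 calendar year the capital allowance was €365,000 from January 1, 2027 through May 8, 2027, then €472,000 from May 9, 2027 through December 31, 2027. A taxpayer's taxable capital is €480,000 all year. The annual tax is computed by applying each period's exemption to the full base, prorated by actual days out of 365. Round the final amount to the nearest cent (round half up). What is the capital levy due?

January 1 – May 8, 2027: 128 days, exemption €365,000 → (€480,000 − €365,000) × 3.8% × 128/365 = €1,532.4932
May 9 – December 31, 2027: 237 days, exemption €472,000 → (€480,000 − €472,000) × 3.8% × 237/365 = €197.3918
Total = €1,729.8849

€1,729.88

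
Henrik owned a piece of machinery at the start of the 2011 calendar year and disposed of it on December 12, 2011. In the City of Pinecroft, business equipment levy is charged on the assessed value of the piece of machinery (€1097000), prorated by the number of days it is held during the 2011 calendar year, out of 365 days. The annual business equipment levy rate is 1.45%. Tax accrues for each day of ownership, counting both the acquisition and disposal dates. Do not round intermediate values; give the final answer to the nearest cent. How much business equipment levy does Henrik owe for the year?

€15078.49

Days held (January 1 – December 12, 2011): 346 out of 365
Tax = €1097000 × 1.45% × 346/365 = €15078.4904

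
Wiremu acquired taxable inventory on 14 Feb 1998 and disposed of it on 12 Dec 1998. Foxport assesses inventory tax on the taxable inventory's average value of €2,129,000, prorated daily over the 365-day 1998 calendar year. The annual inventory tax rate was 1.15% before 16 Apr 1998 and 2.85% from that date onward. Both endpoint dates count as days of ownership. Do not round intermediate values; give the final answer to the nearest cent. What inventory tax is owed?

14 Feb – 15 Apr 1998: 61 days at 1.15% → €2,129,000 × 1.15% × 61/365 = €4,091.7630
16 Apr – 12 Dec 1998: 241 days at 2.85% → €2,129,000 × 2.85% × 241/365 = €40,063.1137
Total = €44,154.8767

€44,154.88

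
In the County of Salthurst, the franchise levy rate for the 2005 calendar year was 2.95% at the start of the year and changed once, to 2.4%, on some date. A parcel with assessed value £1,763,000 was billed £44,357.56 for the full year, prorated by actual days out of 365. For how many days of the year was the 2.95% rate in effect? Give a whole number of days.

77 days

Let d = days at the first rate; then 365 − d days at the second rate.
£1,763,000 × [2.95%·d + 2.4%·(365−d)] / 365 = £44,357.56
Solving gives d = 77, so the new rate took effect on 19 March 2005.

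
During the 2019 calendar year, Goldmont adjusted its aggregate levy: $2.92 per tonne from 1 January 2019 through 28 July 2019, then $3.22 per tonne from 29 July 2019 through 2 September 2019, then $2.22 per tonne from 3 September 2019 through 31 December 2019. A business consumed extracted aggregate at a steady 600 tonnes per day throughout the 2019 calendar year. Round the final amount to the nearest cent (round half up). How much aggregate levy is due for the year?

1 January – 28 July 2019: 209 days × 600 tonnes/day = 125,400 tonnes at $2.92/tonne → $366,168.00
29 July – 2 September 2019: 36 days × 600 tonnes/day = 21,600 tonnes at $3.22/tonne → $69,552.00
3 September – 31 December 2019: 120 days × 600 tonnes/day = 72,000 tonnes at $2.22/tonne → $159,840.00

$595,560.00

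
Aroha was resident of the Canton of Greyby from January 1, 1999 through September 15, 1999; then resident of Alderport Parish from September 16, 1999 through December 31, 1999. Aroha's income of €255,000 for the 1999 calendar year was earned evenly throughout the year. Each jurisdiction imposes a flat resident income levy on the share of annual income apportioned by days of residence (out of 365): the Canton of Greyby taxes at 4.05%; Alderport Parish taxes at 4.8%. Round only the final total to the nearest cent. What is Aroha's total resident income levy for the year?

€10,888.15

The Canton of Greyby, January 1 – September 15, 1999: 258 days → €255,000 × 4.05% × 258/365 = €7,299.9863
Alderport Parish, September 16 – December 31, 1999: 107 days → €255,000 × 4.8% × 107/365 = €3,588.1644
Total = €10,888.1507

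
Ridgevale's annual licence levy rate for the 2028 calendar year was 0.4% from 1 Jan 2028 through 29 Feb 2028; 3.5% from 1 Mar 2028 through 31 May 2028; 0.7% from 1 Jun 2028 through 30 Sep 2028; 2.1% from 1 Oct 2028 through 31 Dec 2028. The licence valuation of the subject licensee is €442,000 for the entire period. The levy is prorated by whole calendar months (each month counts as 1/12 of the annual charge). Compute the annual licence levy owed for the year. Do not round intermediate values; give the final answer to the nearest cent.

1 Jan – 29 Feb 2028: 2 months at 0.4% → €442,000 × 0.4% × 2/12 = €294.6667
1 Mar – 31 May 2028: 3 months at 3.5% → €442,000 × 3.5% × 3/12 = €3,867.5000
1 Jun – 30 Sep 2028: 4 months at 0.7% → €442,000 × 0.7% × 4/12 = €1,031.3333
1 Oct – 31 Dec 2028: 3 months at 2.1% → €442,000 × 2.1% × 3/12 = €2,320.5000
Total = €7,514.0000

€7,514.00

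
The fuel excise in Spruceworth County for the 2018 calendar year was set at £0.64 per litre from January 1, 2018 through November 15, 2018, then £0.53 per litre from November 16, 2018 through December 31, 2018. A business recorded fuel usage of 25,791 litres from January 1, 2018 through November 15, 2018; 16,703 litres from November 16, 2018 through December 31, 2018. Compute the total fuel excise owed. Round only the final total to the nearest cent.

January 1 – November 15, 2018: 25,791 litres at £0.64/litre → £16,506.24
November 16 – December 31, 2018: 16,703 litres at £0.53/litre → £8,852.59

£25,358.83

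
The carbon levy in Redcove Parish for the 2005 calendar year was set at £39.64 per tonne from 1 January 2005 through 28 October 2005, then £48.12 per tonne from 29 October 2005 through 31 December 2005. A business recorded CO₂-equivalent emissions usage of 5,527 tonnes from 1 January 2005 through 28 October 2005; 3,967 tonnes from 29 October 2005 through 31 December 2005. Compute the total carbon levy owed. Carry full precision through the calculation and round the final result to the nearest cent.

£409982.32

1 January – 28 October 2005: 5,527 tonnes at £39.64/tonne → £219090.28
29 October – 31 December 2005: 3,967 tonnes at £48.12/tonne → £190892.04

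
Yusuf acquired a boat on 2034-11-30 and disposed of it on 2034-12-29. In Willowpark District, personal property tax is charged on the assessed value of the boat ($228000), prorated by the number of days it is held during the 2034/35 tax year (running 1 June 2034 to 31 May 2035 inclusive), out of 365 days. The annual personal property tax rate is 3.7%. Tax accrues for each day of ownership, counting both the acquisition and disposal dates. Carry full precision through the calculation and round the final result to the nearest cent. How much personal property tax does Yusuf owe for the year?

$693.37

Days held (2034-11-30 to 2034-12-29): 30 out of 365
Tax = $228000 × 3.7% × 30/365 = $693.3699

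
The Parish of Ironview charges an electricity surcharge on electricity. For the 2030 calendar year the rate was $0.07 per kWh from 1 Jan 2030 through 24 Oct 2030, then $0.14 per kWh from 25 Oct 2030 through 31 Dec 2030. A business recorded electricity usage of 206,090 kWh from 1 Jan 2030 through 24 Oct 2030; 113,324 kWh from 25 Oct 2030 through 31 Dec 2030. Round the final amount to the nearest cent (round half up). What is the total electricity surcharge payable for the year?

$30291.66

1 Jan – 24 Oct 2030: 206,090 kWh at $0.07/kWh → $14426.30
25 Oct – 31 Dec 2030: 113,324 kWh at $0.14/kWh → $15865.36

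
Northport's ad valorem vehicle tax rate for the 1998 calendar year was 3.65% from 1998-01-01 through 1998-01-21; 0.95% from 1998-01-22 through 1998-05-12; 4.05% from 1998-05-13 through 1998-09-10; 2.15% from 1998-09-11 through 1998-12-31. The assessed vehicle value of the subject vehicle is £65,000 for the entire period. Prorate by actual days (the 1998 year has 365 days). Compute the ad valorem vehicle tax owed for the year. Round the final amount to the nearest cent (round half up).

£1,625.80

1998-01-01 to 1998-01-21: 21 days at 3.65% → £65,000 × 3.65% × 21/365 = £136.5000
1998-01-22 to 1998-05-12: 111 days at 0.95% → £65,000 × 0.95% × 111/365 = £187.7877
1998-05-13 to 1998-09-10: 121 days at 4.05% → £65,000 × 4.05% × 121/365 = £872.6918
1998-09-11 to 1998-12-31: 112 days at 2.15% → £65,000 × 2.15% × 112/365 = £428.8219
Total = £1,625.8014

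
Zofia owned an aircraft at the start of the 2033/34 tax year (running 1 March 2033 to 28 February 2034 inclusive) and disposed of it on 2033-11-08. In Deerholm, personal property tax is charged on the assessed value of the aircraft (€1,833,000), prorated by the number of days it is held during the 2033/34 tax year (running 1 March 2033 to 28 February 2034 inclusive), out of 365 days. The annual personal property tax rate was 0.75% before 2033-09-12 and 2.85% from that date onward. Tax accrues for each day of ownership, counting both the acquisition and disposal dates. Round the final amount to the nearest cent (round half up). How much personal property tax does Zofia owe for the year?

€15,645.78

2033-03-01 to 2033-09-11: 195 days at 0.75% → €1,833,000 × 0.75% × 195/365 = €7,344.5548
2033-09-12 to 2033-11-08: 58 days at 2.85% → €1,833,000 × 2.85% × 58/365 = €8,301.2301
Total = €15,645.7849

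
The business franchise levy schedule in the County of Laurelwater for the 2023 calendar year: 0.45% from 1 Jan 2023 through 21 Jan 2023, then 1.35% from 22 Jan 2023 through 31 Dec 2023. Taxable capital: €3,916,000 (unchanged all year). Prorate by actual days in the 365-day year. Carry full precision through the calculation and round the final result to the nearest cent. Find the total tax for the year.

1 Jan – 21 Jan 2023: 21 days at 0.45% → €3,916,000 × 0.45% × 21/365 = €1,013.8685
22 Jan – 31 Dec 2023: 344 days at 1.35% → €3,916,000 × 1.35% × 344/365 = €49,824.3945
Total = €50,838.2630

€50,838.26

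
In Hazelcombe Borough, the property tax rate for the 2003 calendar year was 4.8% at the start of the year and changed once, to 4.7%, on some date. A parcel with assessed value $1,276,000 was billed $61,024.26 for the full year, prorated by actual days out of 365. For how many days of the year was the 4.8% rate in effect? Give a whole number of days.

Let d = days at the first rate; then 365 − d days at the second rate.
$1,276,000 × [4.8%·d + 4.7%·(365−d)] / 365 = $61,024.26
Solving gives d = 301, so the new rate took effect on 29 Oct 2003.

301 days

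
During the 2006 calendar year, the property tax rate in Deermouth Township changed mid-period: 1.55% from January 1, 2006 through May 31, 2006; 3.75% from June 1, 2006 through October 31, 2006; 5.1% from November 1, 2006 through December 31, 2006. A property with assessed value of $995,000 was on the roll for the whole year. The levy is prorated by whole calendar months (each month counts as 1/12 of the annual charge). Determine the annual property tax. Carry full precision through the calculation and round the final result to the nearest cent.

$30,430.42

January 1 – May 31, 2006: 5 months at 1.55% → $995,000 × 1.55% × 5/12 = $6,426.0417
June 1 – October 31, 2006: 5 months at 3.75% → $995,000 × 3.75% × 5/12 = $15,546.8750
November 1 – December 31, 2006: 2 months at 5.1% → $995,000 × 5.1% × 2/12 = $8,457.5000
Total = $30,430.4167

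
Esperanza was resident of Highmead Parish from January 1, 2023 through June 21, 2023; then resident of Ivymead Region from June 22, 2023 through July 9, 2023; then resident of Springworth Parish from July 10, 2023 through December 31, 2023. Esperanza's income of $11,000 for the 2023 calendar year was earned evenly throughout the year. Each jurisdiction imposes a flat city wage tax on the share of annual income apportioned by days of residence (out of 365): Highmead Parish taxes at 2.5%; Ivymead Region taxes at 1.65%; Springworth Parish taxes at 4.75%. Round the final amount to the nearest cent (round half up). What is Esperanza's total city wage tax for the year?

$389.05

Highmead Parish, January 1 – June 21, 2023: 172 days → $11,000 × 2.5% × 172/365 = $129.5890
Ivymead Region, June 22 – July 9, 2023: 18 days → $11,000 × 1.65% × 18/365 = $8.9507
Springworth Parish, July 10 – December 31, 2023: 175 days → $11,000 × 4.75% × 175/365 = $250.5137
Total = $389.0534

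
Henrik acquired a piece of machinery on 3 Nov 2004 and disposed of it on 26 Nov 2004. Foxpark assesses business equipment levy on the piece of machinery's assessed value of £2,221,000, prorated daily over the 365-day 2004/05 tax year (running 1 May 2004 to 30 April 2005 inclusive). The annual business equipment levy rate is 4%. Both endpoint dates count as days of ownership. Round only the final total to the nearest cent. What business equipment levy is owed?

£5,841.53

Days held (3 Nov – 26 Nov 2004): 24 out of 365
Tax = £2,221,000 × 4% × 24/365 = £5,841.5342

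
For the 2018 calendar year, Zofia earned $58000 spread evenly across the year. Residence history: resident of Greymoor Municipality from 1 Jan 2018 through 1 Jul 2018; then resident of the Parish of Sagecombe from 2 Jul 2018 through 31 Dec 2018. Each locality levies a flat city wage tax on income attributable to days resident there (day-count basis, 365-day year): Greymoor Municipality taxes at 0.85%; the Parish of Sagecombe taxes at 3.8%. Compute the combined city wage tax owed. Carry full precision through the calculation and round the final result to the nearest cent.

$1350.84

Greymoor Municipality, 1 Jan – 1 Jul 2018: 182 days → $58000 × 0.85% × 182/365 = $245.8247
The Parish of Sagecombe, 2 Jul – 31 Dec 2018: 183 days → $58000 × 3.8% × 183/365 = $1105.0192
Total = $1350.8438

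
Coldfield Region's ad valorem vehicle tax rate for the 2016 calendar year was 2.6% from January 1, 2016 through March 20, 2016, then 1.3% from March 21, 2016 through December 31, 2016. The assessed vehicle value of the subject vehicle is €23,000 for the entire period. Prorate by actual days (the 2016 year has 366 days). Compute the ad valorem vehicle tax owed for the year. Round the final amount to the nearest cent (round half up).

January 1 – March 20, 2016: 80 days at 2.6% → €23,000 × 2.6% × 80/366 = €130.7104
March 21 – December 31, 2016: 286 days at 1.3% → €23,000 × 1.3% × 286/366 = €233.6448
Total = €364.3552

€364.36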